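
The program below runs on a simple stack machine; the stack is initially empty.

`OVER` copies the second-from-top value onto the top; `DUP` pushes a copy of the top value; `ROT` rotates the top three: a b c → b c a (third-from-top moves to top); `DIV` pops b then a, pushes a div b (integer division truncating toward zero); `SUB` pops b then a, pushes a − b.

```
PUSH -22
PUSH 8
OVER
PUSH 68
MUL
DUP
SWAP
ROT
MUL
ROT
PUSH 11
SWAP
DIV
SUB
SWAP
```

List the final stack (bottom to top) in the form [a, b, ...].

PUSH -22 -> [-22]
PUSH 8   -> [-22, 8]
OVER     -> [-22, 8, -22]
PUSH 68  -> [-22, 8, -22, 68]
MUL      -> [-22, 8, -1496]
DUP      -> [-22, 8, -1496, -1496]
SWAP     -> [-22, 8, -1496, -1496]
ROT      -> [-22, -1496, -1496, 8]
MUL      -> [-22, -1496, -11968]
ROT      -> [-1496, -11968, -22]
PUSH 11  -> [-1496, -11968, -22, 11]
SWAP     -> [-1496, -11968, 11, -22]
DIV      -> [-1496, -11968, 0]
SUB      -> [-1496, -11968]
SWAP     -> [-11968, -1496]

[-11968, -1496]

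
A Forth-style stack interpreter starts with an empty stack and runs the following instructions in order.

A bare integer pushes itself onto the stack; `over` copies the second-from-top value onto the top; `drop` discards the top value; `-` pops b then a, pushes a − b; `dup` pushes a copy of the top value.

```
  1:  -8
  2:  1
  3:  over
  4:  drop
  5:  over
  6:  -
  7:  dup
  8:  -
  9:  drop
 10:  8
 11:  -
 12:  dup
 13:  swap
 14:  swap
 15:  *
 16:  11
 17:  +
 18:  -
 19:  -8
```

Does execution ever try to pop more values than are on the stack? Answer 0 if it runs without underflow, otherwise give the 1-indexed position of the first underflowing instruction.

-8   → -8
1    → -8 1
over → -8 1 -8
drop → -8 1
over → -8 1 -8
-    → -8 9
dup  → -8 9 9
-    → -8 0
drop → -8
8    → -8 8
-    → -16
dup  → -16 -16
swap → -16 -16
swap → -16 -16
*    → 256
11   → 256 11
+    → 267
-  — needs 2 operands, stack has 1 → underflow

18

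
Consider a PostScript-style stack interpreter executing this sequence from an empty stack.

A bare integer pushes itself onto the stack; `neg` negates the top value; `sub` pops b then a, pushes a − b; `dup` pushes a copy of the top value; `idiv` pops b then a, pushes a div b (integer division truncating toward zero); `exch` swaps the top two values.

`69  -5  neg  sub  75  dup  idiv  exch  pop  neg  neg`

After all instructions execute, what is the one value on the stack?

1

69    [69]
-5    [69, -5]
neg   [69, 5]
sub   [64]
75    [64, 75]
dup   [64, 75, 75]
idiv  [64, 1]
exch  [1, 64]
pop   [1]
neg   [-1]
neg   [1]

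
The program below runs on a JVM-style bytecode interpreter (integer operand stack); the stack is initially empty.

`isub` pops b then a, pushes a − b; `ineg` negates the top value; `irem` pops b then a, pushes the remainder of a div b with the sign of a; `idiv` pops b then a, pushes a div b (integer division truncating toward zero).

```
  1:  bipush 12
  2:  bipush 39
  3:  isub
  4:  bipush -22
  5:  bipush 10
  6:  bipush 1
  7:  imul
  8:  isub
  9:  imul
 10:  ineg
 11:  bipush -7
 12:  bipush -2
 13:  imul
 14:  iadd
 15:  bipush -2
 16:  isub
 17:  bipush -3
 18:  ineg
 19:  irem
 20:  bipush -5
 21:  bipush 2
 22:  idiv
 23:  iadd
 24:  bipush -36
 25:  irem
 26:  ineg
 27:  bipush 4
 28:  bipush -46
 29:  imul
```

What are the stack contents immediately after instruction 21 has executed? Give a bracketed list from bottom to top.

bipush 12  -> 12
bipush 39  -> 12 39
isub       -> -27
bipush -22 -> -27 -22
bipush 10  -> -27 -22 10
bipush 1   -> -27 -22 10 1
imul       -> -27 -22 10
isub       -> -27 -32
imul       -> 864
ineg       -> -864
bipush -7  -> -864 -7
bipush -2  -> -864 -7 -2
imul       -> -864 14
iadd       -> -850
bipush -2  -> -850 -2
isub       -> -848
bipush -3  -> -848 -3
ineg       -> -848 3
irem       -> -2
bipush -5  -> -2 -5
bipush 2   -> -2 -5 2

[-2, -5, 2]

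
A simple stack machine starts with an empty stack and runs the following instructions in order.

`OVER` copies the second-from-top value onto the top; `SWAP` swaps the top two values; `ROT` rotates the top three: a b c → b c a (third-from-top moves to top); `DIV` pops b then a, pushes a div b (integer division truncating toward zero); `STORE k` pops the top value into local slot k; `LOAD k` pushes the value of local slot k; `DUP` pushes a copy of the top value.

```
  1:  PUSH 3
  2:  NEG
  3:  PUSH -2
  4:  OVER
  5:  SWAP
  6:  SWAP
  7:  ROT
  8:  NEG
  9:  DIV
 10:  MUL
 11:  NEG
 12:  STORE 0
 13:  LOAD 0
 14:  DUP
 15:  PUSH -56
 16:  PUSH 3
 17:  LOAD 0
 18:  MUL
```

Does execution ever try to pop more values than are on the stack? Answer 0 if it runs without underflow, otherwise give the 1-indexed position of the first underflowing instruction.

0

PUSH 3   : 3
NEG      : -3
PUSH -2  : -3 -2
OVER     : -3 -2 -3
SWAP     : -3 -3 -2
SWAP     : -3 -2 -3
ROT      : -2 -3 -3
NEG      : -2 -3 3
DIV      : -2 -1
MUL      : 2
NEG      : -2
STORE 0  : (empty)
LOAD 0   : -2
DUP      : -2 -2
PUSH -56 : -2 -2 -56
PUSH 3   : -2 -2 -56 3
LOAD 0   : -2 -2 -56 3 -2
MUL      : -2 -2 -56 -6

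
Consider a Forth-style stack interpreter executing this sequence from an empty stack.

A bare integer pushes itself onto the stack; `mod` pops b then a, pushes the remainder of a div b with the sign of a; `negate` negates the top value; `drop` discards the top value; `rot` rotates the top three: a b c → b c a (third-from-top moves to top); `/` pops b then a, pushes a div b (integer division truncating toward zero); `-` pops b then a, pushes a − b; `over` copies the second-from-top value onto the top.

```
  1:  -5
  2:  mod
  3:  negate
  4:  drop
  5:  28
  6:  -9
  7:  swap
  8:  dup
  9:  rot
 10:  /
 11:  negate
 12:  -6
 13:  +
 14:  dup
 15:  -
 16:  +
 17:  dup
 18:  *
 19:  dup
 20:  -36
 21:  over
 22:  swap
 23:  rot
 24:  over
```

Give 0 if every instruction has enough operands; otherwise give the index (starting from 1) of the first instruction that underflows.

-5 : [-5]
mod  — needs 2 operands, stack has 1 → underflow

2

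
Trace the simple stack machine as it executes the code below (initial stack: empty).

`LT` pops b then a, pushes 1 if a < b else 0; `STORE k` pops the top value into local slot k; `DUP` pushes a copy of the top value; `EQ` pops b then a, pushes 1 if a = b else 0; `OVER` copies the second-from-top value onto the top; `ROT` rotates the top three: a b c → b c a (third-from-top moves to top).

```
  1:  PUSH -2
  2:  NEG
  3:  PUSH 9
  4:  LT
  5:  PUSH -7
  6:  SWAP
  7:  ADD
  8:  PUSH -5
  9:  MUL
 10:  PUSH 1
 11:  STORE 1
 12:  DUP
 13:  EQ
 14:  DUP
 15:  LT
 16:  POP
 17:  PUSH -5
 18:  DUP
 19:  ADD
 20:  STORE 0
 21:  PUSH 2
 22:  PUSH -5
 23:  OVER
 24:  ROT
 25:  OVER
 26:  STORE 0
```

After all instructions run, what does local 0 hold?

PUSH -2 : [-2]
NEG     : [2]
PUSH 9  : [2, 9]
LT      : [1]
PUSH -7 : [1, -7]
SWAP    : [-7, 1]
ADD     : [-6]
PUSH -5 : [-6, -5]
MUL     : [30]
PUSH 1  : [30, 1]
STORE 1 : [30]
DUP     : [30, 30]
EQ      : [1]
DUP     : [1, 1]
LT      : [0]
POP     : []
PUSH -5 : [-5]
DUP     : [-5, -5]
ADD     : [-10]
STORE 0 : []
PUSH 2  : [2]
PUSH -5 : [2, -5]
OVER    : [2, -5, 2]
ROT     : [-5, 2, 2]
OVER    : [-5, 2, 2, 2]
STORE 0 : [-5, 2, 2]

2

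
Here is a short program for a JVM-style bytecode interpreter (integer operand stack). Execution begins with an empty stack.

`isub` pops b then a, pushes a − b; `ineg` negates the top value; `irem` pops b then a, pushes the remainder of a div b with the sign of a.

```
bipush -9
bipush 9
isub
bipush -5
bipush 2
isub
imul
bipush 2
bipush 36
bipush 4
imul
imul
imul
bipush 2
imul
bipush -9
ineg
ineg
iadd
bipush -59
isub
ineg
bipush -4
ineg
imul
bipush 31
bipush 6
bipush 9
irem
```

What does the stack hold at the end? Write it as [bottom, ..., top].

bipush -9   [-9]
bipush 9    [-9, 9]
isub        [-18]
bipush -5   [-18, -5]
bipush 2    [-18, -5, 2]
isub        [-18, -7]
imul        [126]
bipush 2    [126, 2]
bipush 36   [126, 2, 36]
bipush 4    [126, 2, 36, 4]
imul        [126, 2, 144]
imul        [126, 288]
imul        [36288]
bipush 2    [36288, 2]
imul        [72576]
bipush -9   [72576, -9]
ineg        [72576, 9]
ineg        [72576, -9]
iadd        [72567]
bipush -59  [72567, -59]
isub        [72626]
ineg        [-72626]
bipush -4   [-72626, -4]
ineg        [-72626, 4]
imul        [-290504]
bipush 31   [-290504, 31]
bipush 6    [-290504, 31, 6]
bipush 9    [-290504, 31, 6, 9]
irem        [-290504, 31, 6]

[-290504, 31, 6]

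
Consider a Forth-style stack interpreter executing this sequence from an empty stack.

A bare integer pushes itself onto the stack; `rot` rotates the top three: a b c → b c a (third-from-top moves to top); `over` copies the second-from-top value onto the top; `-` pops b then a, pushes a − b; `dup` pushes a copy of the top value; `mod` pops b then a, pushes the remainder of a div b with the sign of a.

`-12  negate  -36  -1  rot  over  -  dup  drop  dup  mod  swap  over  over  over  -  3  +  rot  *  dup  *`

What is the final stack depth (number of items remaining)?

-12    → -12
negate → 12
-36    → 12 -36
-1     → 12 -36 -1
rot    → -36 -1 12
over   → -36 -1 12 -1
-      → -36 -1 13
dup    → -36 -1 13 13
drop   → -36 -1 13
dup    → -36 -1 13 13
mod    → -36 -1 0
swap   → -36 0 -1
over   → -36 0 -1 0
over   → -36 0 -1 0 -1
over   → -36 0 -1 0 -1 0
-      → -36 0 -1 0 -1
3      → -36 0 -1 0 -1 3
+      → -36 0 -1 0 2
rot    → -36 0 0 2 -1
*      → -36 0 0 -2
dup    → -36 0 0 -2 -2
*      → -36 0 0 4

4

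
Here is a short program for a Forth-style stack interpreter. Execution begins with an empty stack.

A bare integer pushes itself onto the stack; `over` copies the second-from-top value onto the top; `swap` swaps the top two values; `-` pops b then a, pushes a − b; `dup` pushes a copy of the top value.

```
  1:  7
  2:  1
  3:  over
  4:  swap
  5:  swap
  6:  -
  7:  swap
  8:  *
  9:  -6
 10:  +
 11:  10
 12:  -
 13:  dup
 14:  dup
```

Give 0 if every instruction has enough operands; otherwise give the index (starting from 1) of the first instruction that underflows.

7    -> 7
1    -> 7 1
over -> 7 1 7
swap -> 7 7 1
swap -> 7 1 7
-    -> 7 -6
swap -> -6 7
*    -> -42
-6   -> -42 -6
+    -> -48
10   -> -48 10
-    -> -58
dup  -> -58 -58
dup  -> -58 -58 -58

0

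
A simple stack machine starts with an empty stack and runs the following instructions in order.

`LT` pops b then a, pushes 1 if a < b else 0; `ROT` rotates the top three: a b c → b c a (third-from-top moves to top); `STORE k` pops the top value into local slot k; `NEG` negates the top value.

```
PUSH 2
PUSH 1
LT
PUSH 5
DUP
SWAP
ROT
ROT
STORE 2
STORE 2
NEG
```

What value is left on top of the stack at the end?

PUSH 2  -> [2]
PUSH 1  -> [2, 1]
LT      -> [0]
PUSH 5  -> [0, 5]
DUP     -> [0, 5, 5]
SWAP    -> [0, 5, 5]
ROT     -> [5, 5, 0]
ROT     -> [5, 0, 5]
STORE 2 -> [5, 0]
STORE 2 -> [5]
NEG     -> [-5]

-5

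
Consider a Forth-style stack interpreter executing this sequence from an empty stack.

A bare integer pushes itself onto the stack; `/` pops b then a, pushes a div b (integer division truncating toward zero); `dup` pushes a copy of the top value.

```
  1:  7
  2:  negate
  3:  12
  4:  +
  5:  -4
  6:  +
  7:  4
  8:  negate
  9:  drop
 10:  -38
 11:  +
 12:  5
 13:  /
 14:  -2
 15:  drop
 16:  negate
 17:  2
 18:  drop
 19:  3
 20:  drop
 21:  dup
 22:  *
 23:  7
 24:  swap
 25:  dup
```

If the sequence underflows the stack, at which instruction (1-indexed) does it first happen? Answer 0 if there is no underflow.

7      : 7
negate : -7
12     : -7 12
+      : 5
-4     : 5 -4
+      : 1
4      : 1 4
negate : 1 -4
drop   : 1
-38    : 1 -38
+      : -37
5      : -37 5
/      : -7
-2     : -7 -2
drop   : -7
negate : 7
2      : 7 2
drop   : 7
3      : 7 3
drop   : 7
dup    : 7 7
*      : 49
7      : 49 7
swap   : 7 49
dup    : 7 49 49

0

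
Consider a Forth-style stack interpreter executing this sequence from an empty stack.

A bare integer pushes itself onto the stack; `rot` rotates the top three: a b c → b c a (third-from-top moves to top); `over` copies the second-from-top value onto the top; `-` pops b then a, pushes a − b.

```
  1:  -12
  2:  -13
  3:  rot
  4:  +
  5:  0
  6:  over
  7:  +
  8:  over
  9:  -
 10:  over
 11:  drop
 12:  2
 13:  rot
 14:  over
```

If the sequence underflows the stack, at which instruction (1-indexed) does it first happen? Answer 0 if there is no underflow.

-12  [-12]
-13  [-12, -13]
rot  — needs 3 operands, stack has 2 → underflow

3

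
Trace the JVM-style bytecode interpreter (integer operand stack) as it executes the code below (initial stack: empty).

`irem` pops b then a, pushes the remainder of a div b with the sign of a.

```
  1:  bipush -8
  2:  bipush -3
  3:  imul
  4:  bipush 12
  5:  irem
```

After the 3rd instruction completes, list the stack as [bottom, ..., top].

[24]

bipush -8 : -8
bipush -3 : -8 -3
imul      : 24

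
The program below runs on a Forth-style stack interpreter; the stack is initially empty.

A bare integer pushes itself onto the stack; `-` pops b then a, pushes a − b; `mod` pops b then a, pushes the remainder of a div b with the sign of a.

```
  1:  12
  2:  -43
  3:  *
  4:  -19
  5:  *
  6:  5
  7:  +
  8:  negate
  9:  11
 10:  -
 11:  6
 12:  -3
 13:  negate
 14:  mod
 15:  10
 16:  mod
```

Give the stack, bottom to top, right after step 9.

[-9809, 11]

12     -> 12
-43    -> 12 -43
*      -> -516
-19    -> -516 -19
*      -> 9804
5      -> 9804 5
+      -> 9809
negate -> -9809
11     -> -9809 11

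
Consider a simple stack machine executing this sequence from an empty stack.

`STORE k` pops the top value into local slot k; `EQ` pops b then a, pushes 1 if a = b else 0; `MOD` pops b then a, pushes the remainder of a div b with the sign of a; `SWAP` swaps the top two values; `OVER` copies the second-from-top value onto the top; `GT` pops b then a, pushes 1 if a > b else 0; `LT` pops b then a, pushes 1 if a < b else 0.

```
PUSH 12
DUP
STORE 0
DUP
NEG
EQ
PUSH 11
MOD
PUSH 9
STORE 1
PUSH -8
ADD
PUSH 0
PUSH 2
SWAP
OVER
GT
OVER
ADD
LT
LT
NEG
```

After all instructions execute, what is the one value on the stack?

-1

PUSH 12 -> [12]
DUP     -> [12, 12]
STORE 0 -> [12]
DUP     -> [12, 12]
NEG     -> [12, -12]
EQ      -> [0]
PUSH 11 -> [0, 11]
MOD     -> [0]
PUSH 9  -> [0, 9]
STORE 1 -> [0]
PUSH -8 -> [0, -8]
ADD     -> [-8]
PUSH 0  -> [-8, 0]
PUSH 2  -> [-8, 0, 2]
SWAP    -> [-8, 2, 0]
OVER    -> [-8, 2, 0, 2]
GT      -> [-8, 2, 0]
OVER    -> [-8, 2, 0, 2]
ADD     -> [-8, 2, 2]
LT      -> [-8, 0]
LT      -> [1]
NEG     -> [-1]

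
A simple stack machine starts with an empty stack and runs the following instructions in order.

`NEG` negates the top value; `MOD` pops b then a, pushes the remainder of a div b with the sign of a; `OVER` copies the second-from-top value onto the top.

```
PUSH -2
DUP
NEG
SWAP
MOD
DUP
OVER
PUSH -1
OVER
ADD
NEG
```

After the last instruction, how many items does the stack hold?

4

PUSH -2 : [-2]
DUP     : [-2, -2]
NEG     : [-2, 2]
SWAP    : [2, -2]
MOD     : [0]
DUP     : [0, 0]
OVER    : [0, 0, 0]
PUSH -1 : [0, 0, 0, -1]
OVER    : [0, 0, 0, -1, 0]
ADD     : [0, 0, 0, -1]
NEG     : [0, 0, 0, 1]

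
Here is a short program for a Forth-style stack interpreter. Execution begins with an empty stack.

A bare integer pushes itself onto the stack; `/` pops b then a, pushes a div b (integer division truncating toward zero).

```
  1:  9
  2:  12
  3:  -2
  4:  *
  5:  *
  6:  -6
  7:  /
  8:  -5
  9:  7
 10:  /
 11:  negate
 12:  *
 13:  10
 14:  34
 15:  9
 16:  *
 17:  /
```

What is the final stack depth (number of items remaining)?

2

9       9
12      9 12
-2      9 12 -2
*       9 -24
*       -216
-6      -216 -6
/       36
-5      36 -5
7       36 -5 7
/       36 0
negate  36 0
*       0
10      0 10
34      0 10 34
9       0 10 34 9
*       0 10 306
/       0 0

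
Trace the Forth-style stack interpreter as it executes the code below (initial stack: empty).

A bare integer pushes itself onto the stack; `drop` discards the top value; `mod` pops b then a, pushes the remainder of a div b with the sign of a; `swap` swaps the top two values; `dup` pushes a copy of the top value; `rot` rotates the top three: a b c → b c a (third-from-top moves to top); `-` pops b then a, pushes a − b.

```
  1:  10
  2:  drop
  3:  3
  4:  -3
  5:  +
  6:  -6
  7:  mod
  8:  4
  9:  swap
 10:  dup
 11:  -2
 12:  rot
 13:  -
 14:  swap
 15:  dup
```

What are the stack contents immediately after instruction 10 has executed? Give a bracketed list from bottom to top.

10   → 10
drop → (empty)
3    → 3
-3   → 3 -3
+    → 0
-6   → 0 -6
mod  → 0
4    → 0 4
swap → 4 0
dup  → 4 0 0

[4, 0, 0]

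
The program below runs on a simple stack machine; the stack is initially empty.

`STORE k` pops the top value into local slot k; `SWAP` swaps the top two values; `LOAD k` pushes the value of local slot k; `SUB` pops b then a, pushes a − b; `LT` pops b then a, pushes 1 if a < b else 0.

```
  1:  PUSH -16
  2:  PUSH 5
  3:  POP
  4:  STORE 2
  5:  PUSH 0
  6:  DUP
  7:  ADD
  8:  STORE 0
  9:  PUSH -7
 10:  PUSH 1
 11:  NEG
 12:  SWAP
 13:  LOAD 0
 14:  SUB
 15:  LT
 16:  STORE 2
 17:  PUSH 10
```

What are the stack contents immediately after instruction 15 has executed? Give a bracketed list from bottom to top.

[0]

PUSH -16 : -16
PUSH 5   : -16 5
POP      : -16
STORE 2  : (empty)
PUSH 0   : 0
DUP      : 0 0
ADD      : 0
STORE 0  : (empty)
PUSH -7  : -7
PUSH 1   : -7 1
NEG      : -7 -1
SWAP     : -1 -7
LOAD 0   : -1 -7 0
SUB      : -1 -7
LT       : 0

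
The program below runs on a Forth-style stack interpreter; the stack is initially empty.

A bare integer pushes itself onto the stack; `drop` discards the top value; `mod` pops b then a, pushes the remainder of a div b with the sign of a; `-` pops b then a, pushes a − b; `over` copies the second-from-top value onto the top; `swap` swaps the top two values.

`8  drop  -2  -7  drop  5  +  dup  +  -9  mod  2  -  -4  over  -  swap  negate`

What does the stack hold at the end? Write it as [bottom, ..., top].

8      → [8]
drop   → []
-2     → [-2]
-7     → [-2, -7]
drop   → [-2]
5      → [-2, 5]
+      → [3]
dup    → [3, 3]
+      → [6]
-9     → [6, -9]
mod    → [6]
2      → [6, 2]
-      → [4]
-4     → [4, -4]
over   → [4, -4, 4]
-      → [4, -8]
swap   → [-8, 4]
negate → [-8, -4]

[-8, -4]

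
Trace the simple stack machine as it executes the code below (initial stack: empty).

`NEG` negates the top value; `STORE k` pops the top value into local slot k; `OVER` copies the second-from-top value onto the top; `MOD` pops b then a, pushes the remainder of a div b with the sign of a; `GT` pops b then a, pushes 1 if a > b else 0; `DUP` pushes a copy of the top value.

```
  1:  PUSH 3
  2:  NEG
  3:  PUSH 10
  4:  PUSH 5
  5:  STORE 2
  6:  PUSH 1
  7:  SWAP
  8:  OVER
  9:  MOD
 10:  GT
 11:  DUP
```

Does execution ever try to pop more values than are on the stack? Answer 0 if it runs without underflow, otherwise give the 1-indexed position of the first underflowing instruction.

0

PUSH 3  : [3]
NEG     : [-3]
PUSH 10 : [-3, 10]
PUSH 5  : [-3, 10, 5]
STORE 2 : [-3, 10]
PUSH 1  : [-3, 10, 1]
SWAP    : [-3, 1, 10]
OVER    : [-3, 1, 10, 1]
MOD     : [-3, 1, 0]
GT      : [-3, 1]
DUP     : [-3, 1, 1]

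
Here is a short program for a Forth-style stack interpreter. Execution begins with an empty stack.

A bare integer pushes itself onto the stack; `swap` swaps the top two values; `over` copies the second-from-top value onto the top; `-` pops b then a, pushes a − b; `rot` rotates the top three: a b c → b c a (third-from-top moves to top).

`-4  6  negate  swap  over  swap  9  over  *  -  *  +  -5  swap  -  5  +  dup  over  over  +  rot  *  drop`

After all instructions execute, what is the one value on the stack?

-4     -> [-4]
6      -> [-4, 6]
negate -> [-4, -6]
swap   -> [-6, -4]
over   -> [-6, -4, -6]
swap   -> [-6, -6, -4]
9      -> [-6, -6, -4, 9]
over   -> [-6, -6, -4, 9, -4]
*      -> [-6, -6, -4, -36]
-      -> [-6, -6, 32]
*      -> [-6, -192]
+      -> [-198]
-5     -> [-198, -5]
swap   -> [-5, -198]
-      -> [193]
5      -> [193, 5]
+      -> [198]
dup    -> [198, 198]
over   -> [198, 198, 198]
over   -> [198, 198, 198, 198]
+      -> [198, 198, 396]
rot    -> [198, 396, 198]
*      -> [198, 78408]
drop   -> [198]

198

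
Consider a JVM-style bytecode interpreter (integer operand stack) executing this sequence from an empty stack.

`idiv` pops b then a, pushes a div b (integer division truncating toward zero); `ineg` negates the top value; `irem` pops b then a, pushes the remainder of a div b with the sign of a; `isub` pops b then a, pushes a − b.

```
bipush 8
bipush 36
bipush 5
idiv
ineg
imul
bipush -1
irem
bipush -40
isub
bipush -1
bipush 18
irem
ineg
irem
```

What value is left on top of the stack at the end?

bipush 8    [8]
bipush 36   [8, 36]
bipush 5    [8, 36, 5]
idiv        [8, 7]
ineg        [8, -7]
imul        [-56]
bipush -1   [-56, -1]
irem        [0]
bipush -40  [0, -40]
isub        [40]
bipush -1   [40, -1]
bipush 18   [40, -1, 18]
irem        [40, -1]
ineg        [40, 1]
irem        [0]

0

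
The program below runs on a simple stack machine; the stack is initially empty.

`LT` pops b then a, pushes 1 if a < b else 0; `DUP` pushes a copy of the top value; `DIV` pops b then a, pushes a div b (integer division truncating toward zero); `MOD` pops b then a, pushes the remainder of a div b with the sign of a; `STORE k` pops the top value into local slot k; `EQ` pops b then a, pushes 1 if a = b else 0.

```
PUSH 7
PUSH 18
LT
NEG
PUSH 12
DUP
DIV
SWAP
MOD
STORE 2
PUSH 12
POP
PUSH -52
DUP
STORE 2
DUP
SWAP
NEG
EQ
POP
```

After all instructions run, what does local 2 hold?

PUSH 7   → 7
PUSH 18  → 7 18
LT       → 1
NEG      → -1
PUSH 12  → -1 12
DUP      → -1 12 12
DIV      → -1 1
SWAP     → 1 -1
MOD      → 0
STORE 2  → (empty)
PUSH 12  → 12
POP      → (empty)
PUSH -52 → -52
DUP      → -52 -52
STORE 2  → -52
DUP      → -52 -52
SWAP     → -52 -52
NEG      → -52 52
EQ       → 0
POP      → (empty)

-52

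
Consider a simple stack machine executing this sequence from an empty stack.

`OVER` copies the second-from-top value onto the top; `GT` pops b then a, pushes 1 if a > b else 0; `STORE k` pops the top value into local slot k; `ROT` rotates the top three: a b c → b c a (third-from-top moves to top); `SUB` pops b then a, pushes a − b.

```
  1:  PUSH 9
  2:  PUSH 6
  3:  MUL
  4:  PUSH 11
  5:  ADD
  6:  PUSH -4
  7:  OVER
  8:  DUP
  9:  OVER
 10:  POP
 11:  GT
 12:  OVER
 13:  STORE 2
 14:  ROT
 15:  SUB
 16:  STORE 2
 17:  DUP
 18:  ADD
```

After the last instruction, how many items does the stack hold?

1

PUSH 9  : [9]
PUSH 6  : [9, 6]
MUL     : [54]
PUSH 11 : [54, 11]
ADD     : [65]
PUSH -4 : [65, -4]
OVER    : [65, -4, 65]
DUP     : [65, -4, 65, 65]
OVER    : [65, -4, 65, 65, 65]
POP     : [65, -4, 65, 65]
GT      : [65, -4, 0]
OVER    : [65, -4, 0, -4]
STORE 2 : [65, -4, 0]
ROT     : [-4, 0, 65]
SUB     : [-4, -65]
STORE 2 : [-4]
DUP     : [-4, -4]
ADD     : [-8]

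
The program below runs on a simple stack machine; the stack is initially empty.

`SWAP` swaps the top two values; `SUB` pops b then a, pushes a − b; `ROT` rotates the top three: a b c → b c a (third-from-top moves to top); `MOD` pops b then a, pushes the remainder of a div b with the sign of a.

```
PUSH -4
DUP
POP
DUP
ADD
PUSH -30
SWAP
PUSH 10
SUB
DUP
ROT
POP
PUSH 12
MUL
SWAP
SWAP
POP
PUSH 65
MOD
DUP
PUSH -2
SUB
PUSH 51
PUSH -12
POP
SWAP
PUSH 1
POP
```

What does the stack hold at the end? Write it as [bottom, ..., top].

PUSH -4   -4
DUP       -4 -4
POP       -4
DUP       -4 -4
ADD       -8
PUSH -30  -8 -30
SWAP      -30 -8
PUSH 10   -30 -8 10
SUB       -30 -18
DUP       -30 -18 -18
ROT       -18 -18 -30
POP       -18 -18
PUSH 12   -18 -18 12
MUL       -18 -216
SWAP      -216 -18
SWAP      -18 -216
POP       -18
PUSH 65   -18 65
MOD       -18
DUP       -18 -18
PUSH -2   -18 -18 -2
SUB       -18 -16
PUSH 51   -18 -16 51
PUSH -12  -18 -16 51 -12
POP       -18 -16 51
SWAP      -18 51 -16
PUSH 1    -18 51 -16 1
POP       -18 51 -16

[-18, 51, -16]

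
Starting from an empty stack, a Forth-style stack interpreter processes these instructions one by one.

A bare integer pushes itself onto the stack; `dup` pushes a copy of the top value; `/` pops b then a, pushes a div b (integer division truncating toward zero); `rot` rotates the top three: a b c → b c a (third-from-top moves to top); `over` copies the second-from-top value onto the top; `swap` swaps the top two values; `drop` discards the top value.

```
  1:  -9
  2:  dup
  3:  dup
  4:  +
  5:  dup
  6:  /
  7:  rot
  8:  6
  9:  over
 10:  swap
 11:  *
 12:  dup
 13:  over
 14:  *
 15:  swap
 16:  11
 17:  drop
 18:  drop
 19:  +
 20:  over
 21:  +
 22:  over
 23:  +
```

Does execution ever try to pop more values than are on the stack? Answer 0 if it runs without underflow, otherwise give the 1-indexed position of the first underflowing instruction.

-9   -9
dup  -9 -9
dup  -9 -9 -9
+    -9 -18
dup  -9 -18 -18
/    -9 1
rot  — needs 3 operands, stack has 2 → underflow

7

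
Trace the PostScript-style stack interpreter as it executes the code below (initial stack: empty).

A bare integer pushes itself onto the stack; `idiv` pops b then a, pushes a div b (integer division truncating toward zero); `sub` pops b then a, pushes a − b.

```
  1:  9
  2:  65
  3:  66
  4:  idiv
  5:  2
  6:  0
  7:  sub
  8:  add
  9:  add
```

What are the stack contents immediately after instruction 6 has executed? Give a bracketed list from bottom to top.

9     9
65    9 65
66    9 65 66
idiv  9 0
2     9 0 2
0     9 0 2 0

[9, 0, 2, 0]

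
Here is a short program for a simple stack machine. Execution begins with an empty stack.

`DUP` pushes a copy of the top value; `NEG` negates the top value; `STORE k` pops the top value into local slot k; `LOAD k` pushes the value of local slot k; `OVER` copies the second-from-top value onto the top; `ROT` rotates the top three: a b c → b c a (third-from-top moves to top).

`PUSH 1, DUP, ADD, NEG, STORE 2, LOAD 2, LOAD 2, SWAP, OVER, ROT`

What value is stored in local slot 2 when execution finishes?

-2

PUSH 1  -> [1]
DUP     -> [1, 1]
ADD     -> [2]
NEG     -> [-2]
STORE 2 -> []
LOAD 2  -> [-2]
LOAD 2  -> [-2, -2]
SWAP    -> [-2, -2]
OVER    -> [-2, -2, -2]
ROT     -> [-2, -2, -2]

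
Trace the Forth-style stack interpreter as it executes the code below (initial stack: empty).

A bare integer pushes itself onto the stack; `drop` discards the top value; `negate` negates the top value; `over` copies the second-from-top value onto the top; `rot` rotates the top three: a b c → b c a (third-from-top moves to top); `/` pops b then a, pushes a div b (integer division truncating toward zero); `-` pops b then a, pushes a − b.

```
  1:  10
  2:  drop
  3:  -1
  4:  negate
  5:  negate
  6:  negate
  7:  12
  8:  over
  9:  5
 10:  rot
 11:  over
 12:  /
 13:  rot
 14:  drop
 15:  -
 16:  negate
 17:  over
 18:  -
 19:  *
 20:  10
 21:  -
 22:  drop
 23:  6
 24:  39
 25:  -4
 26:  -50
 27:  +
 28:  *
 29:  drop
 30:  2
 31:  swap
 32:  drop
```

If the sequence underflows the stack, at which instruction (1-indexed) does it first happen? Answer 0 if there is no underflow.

0

10     : [10]
drop   : []
-1     : [-1]
negate : [1]
negate : [-1]
negate : [1]
12     : [1, 12]
over   : [1, 12, 1]
5      : [1, 12, 1, 5]
rot    : [1, 1, 5, 12]
over   : [1, 1, 5, 12, 5]
/      : [1, 1, 5, 2]
rot    : [1, 5, 2, 1]
drop   : [1, 5, 2]
-      : [1, 3]
negate : [1, -3]
over   : [1, -3, 1]
-      : [1, -4]
*      : [-4]
10     : [-4, 10]
-      : [-14]
drop   : []
6      : [6]
39     : [6, 39]
-4     : [6, 39, -4]
-50    : [6, 39, -4, -50]
+      : [6, 39, -54]
*      : [6, -2106]
drop   : [6]
2      : [6, 2]
swap   : [2, 6]
drop   : [2]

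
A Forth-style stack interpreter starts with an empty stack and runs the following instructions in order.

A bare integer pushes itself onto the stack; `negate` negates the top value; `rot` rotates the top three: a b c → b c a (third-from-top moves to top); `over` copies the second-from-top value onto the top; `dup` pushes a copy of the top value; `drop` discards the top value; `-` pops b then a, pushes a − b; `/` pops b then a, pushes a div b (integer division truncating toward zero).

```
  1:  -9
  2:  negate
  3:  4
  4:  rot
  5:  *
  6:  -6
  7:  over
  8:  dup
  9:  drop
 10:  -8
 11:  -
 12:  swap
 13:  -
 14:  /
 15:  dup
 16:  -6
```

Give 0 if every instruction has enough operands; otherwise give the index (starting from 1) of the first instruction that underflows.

4

-9      [-9]
negate  [9]
4       [9, 4]
rot  — needs 3 operands, stack has 2 → underflow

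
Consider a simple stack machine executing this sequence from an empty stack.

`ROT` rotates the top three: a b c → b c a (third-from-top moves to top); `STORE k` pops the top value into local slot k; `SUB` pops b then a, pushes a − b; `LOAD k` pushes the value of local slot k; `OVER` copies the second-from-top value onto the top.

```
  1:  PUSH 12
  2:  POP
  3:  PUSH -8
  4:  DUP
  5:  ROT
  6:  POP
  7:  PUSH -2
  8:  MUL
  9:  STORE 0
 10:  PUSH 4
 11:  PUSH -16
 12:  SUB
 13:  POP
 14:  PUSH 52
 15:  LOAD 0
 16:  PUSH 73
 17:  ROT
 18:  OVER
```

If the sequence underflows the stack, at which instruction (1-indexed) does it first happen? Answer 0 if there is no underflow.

5

PUSH 12  [12]
POP      []
PUSH -8  [-8]
DUP      [-8, -8]
ROT  — needs 3 operands, stack has 2 → underflow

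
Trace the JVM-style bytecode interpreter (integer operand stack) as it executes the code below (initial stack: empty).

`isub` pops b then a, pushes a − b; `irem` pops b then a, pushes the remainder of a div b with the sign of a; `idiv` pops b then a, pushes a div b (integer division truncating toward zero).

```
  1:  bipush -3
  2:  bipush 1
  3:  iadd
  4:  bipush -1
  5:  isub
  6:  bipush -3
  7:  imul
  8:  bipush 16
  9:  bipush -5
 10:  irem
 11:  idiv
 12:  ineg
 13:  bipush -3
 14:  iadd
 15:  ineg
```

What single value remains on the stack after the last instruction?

bipush -3  -3
bipush 1   -3 1
iadd       -2
bipush -1  -2 -1
isub       -1
bipush -3  -1 -3
imul       3
bipush 16  3 16
bipush -5  3 16 -5
irem       3 1
idiv       3
ineg       -3
bipush -3  -3 -3
iadd       -6
ineg       6

6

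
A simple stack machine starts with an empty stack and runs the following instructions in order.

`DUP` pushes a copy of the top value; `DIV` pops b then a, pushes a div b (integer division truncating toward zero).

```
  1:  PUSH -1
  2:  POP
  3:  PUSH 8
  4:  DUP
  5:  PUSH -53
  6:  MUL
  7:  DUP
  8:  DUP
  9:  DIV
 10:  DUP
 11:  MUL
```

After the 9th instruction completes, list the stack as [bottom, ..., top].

PUSH -1  → -1
POP      → (empty)
PUSH 8   → 8
DUP      → 8 8
PUSH -53 → 8 8 -53
MUL      → 8 -424
DUP      → 8 -424 -424
DUP      → 8 -424 -424 -424
DIV      → 8 -424 1

[8, -424, 1]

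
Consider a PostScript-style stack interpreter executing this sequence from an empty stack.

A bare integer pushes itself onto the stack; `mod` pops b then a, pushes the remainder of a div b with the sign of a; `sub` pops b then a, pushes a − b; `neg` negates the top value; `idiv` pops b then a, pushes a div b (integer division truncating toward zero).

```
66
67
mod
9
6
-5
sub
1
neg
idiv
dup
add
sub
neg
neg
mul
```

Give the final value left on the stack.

2046

66   -> 66
67   -> 66 67
mod  -> 66
9    -> 66 9
6    -> 66 9 6
-5   -> 66 9 6 -5
sub  -> 66 9 11
1    -> 66 9 11 1
neg  -> 66 9 11 -1
idiv -> 66 9 -11
dup  -> 66 9 -11 -11
add  -> 66 9 -22
sub  -> 66 31
neg  -> 66 -31
neg  -> 66 31
mul  -> 2046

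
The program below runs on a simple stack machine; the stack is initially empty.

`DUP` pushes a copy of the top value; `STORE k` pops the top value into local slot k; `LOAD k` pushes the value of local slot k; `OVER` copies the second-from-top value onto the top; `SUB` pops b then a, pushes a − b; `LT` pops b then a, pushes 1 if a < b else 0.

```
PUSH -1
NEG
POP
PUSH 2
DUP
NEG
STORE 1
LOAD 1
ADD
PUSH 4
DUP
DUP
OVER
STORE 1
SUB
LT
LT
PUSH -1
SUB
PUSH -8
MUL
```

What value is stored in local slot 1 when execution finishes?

PUSH -1  -1
NEG      1
POP      (empty)
PUSH 2   2
DUP      2 2
NEG      2 -2
STORE 1  2
LOAD 1   2 -2
ADD      0
PUSH 4   0 4
DUP      0 4 4
DUP      0 4 4 4
OVER     0 4 4 4 4
STORE 1  0 4 4 4
SUB      0 4 0
LT       0 0
LT       0
PUSH -1  0 -1
SUB      1
PUSH -8  1 -8
MUL      -8

4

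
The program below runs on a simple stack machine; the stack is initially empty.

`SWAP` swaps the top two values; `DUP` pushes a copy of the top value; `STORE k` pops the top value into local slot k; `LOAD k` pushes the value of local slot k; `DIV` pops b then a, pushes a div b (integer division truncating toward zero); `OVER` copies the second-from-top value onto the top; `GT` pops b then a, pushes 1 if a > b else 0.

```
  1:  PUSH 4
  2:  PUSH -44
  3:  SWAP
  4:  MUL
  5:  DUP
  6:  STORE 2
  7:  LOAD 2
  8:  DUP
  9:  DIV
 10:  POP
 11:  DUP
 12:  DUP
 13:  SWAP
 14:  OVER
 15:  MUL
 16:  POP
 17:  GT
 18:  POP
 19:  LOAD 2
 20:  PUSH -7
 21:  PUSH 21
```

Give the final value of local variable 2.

-176

PUSH 4   -> [4]
PUSH -44 -> [4, -44]
SWAP     -> [-44, 4]
MUL      -> [-176]
DUP      -> [-176, -176]
STORE 2  -> [-176]
LOAD 2   -> [-176, -176]
DUP      -> [-176, -176, -176]
DIV      -> [-176, 1]
POP      -> [-176]
DUP      -> [-176, -176]
DUP      -> [-176, -176, -176]
SWAP     -> [-176, -176, -176]
OVER     -> [-176, -176, -176, -176]
MUL      -> [-176, -176, 30976]
POP      -> [-176, -176]
GT       -> [0]
POP      -> []
LOAD 2   -> [-176]
PUSH -7  -> [-176, -7]
PUSH 21  -> [-176, -7, 21]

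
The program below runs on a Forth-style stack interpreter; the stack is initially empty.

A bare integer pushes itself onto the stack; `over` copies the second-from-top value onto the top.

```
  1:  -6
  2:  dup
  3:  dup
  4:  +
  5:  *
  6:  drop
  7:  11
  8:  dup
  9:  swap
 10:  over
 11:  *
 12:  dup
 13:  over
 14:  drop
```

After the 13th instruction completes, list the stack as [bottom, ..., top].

-6   : [-6]
dup  : [-6, -6]
dup  : [-6, -6, -6]
+    : [-6, -12]
*    : [72]
drop : []
11   : [11]
dup  : [11, 11]
swap : [11, 11]
over : [11, 11, 11]
*    : [11, 121]
dup  : [11, 121, 121]
over : [11, 121, 121, 121]

[11, 121, 121, 121]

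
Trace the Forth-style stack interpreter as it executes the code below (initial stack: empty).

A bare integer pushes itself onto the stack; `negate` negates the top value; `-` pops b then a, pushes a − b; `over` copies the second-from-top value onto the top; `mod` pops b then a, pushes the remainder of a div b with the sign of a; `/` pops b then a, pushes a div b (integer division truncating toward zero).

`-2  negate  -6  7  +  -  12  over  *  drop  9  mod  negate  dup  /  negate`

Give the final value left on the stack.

-2     -> -2
negate -> 2
-6     -> 2 -6
7      -> 2 -6 7
+      -> 2 1
-      -> 1
12     -> 1 12
over   -> 1 12 1
*      -> 1 12
drop   -> 1
9      -> 1 9
mod    -> 1
negate -> -1
dup    -> -1 -1
/      -> 1
negate -> -1

-1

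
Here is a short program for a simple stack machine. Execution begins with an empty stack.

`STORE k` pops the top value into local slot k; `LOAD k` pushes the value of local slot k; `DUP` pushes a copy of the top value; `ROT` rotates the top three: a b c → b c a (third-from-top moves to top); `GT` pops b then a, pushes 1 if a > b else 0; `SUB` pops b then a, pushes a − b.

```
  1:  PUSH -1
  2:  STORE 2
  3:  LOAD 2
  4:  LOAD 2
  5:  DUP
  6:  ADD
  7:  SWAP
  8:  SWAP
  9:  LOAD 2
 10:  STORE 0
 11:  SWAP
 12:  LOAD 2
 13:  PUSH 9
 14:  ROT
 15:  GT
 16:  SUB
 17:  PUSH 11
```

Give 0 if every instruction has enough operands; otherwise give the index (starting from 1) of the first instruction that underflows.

0

PUSH -1 : -1
STORE 2 : (empty)
LOAD 2  : -1
LOAD 2  : -1 -1
DUP     : -1 -1 -1
ADD     : -1 -2
SWAP    : -2 -1
SWAP    : -1 -2
LOAD 2  : -1 -2 -1
STORE 0 : -1 -2
SWAP    : -2 -1
LOAD 2  : -2 -1 -1
PUSH 9  : -2 -1 -1 9
ROT     : -2 -1 9 -1
GT      : -2 -1 1
SUB     : -2 -2
PUSH 11 : -2 -2 11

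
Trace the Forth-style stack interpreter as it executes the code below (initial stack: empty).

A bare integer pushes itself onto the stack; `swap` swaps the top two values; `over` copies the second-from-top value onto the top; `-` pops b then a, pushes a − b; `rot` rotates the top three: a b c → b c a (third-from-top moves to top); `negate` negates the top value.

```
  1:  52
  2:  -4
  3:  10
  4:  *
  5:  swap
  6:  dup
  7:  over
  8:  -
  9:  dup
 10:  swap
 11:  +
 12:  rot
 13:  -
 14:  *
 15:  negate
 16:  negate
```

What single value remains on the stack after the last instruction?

52     → 52
-4     → 52 -4
10     → 52 -4 10
*      → 52 -40
swap   → -40 52
dup    → -40 52 52
over   → -40 52 52 52
-      → -40 52 0
dup    → -40 52 0 0
swap   → -40 52 0 0
+      → -40 52 0
rot    → 52 0 -40
-      → 52 40
*      → 2080
negate → -2080
negate → 2080

2080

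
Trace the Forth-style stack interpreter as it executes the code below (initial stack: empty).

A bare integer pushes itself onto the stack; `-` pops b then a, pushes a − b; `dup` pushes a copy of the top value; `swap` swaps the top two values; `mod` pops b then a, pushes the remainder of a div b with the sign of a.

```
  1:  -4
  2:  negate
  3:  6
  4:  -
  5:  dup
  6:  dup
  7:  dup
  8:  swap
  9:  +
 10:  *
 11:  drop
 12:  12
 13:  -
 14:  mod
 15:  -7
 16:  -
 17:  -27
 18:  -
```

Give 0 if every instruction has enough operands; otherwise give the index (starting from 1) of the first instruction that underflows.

-4      -4
negate  4
6       4 6
-       -2
dup     -2 -2
dup     -2 -2 -2
dup     -2 -2 -2 -2
swap    -2 -2 -2 -2
+       -2 -2 -4
*       -2 8
drop    -2
12      -2 12
-       -14
mod  — needs 2 operands, stack has 1 → underflow

14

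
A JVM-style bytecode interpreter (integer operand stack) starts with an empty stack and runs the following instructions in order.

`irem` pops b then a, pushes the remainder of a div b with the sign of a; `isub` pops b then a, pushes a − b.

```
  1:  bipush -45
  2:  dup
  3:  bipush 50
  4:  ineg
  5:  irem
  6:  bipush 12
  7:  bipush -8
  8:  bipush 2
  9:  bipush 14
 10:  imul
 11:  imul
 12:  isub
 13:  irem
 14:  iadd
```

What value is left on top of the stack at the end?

bipush -45 -> -45
dup        -> -45 -45
bipush 50  -> -45 -45 50
ineg       -> -45 -45 -50
irem       -> -45 -45
bipush 12  -> -45 -45 12
bipush -8  -> -45 -45 12 -8
bipush 2   -> -45 -45 12 -8 2
bipush 14  -> -45 -45 12 -8 2 14
imul       -> -45 -45 12 -8 28
imul       -> -45 -45 12 -224
isub       -> -45 -45 236
irem       -> -45 -45
iadd       -> -90

-90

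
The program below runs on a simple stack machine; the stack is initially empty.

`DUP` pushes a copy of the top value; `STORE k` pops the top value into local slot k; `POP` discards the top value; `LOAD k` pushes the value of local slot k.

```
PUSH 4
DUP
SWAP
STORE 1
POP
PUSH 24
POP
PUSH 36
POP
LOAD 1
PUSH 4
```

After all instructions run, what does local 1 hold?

4

PUSH 4  -> 4
DUP     -> 4 4
SWAP    -> 4 4
STORE 1 -> 4
POP     -> (empty)
PUSH 24 -> 24
POP     -> (empty)
PUSH 36 -> 36
POP     -> (empty)
LOAD 1  -> 4
PUSH 4  -> 4 4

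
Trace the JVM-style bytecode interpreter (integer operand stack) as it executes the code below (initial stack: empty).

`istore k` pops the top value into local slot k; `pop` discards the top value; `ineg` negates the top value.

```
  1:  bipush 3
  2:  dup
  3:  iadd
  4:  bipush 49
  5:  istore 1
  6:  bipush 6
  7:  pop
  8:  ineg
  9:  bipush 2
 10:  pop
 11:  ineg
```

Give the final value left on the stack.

6

bipush 3   [3]
dup        [3, 3]
iadd       [6]
bipush 49  [6, 49]
istore 1   [6]
bipush 6   [6, 6]
pop        [6]
ineg       [-6]
bipush 2   [-6, 2]
pop        [-6]
ineg       [6]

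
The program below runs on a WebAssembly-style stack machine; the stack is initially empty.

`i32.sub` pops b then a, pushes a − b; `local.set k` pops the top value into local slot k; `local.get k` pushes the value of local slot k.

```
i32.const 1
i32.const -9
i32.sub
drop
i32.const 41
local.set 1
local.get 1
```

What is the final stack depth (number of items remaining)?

i32.const 1   1
i32.const -9  1 -9
i32.sub       10
drop          (empty)
i32.const 41  41
local.set 1   (empty)
local.get 1   41

1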